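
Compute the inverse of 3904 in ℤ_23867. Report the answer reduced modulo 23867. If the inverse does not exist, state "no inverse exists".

862

Run Euclid on (23867, 3904):
23867 = 6·3904 + 443
3904 = 8·443 + 360
443 = 1·360 + 83
360 = 4·83 + 28
83 = 2·28 + 27
28 = 1·27 + 1
27 = 27·1 + 0
Since gcd(3904, 23867) = 1, back-substitute to write 1 as a combination:
1 = 28 − 27
1 = −83 + 3·28
1 = 3·360 − 13·83
1 = −13·443 + 16·360
1 = 16·3904 − 141·443
1 = −141·23867 + 862·3904
So 3904·862 ≡ 1 (mod 23867).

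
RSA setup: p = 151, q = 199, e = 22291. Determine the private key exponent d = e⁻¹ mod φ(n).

φ(n) = (p−1)(q−1) = 150·198 = 29700.
Need d with 22291·d ≡ 1 (mod 29700). Apply the extended Euclidean algorithm:
29700 = 1*22291 + 7409
22291 = 3*7409 + 64
7409 = 115*64 + 49
64 = 1*49 + 15
49 = 3*15 + 4
15 = 3*4 + 3
4 = 1*3 + 1
3 = 3*1 + 0
Back-substitute:
1 = 4 − 3
1 = −15 + 4·4
1 = 4·49 − 13·15
1 = −13·64 + 17·49
1 = 17·7409 − 1968·64
1 = −1968·22291 + 5921·7409
1 = 5921·29700 − 7889·22291
So 22291·(-7889) ≡ 1 (mod 29700), hence d ≡ -7889 ≡ 21811 (mod 29700).

21811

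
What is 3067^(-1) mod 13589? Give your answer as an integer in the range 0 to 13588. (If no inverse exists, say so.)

Extended Euclidean algorithm:
13589 = 4·3067 + 1321
3067 = 2·1321 + 425
1321 = 3·425 + 46
425 = 9·46 + 11
46 = 4·11 + 2
11 = 5·2 + 1
2 = 2·1 + 0
The gcd is 1. Working backward:
1 = 11 − 5·2
1 = −5·46 + 21·11
1 = 21·425 − 194·46
1 = −194·1321 + 603·425
1 = 603·3067 − 1400·1321
1 = −1400·13589 + 6203·3067
So 3067·6203 ≡ 1 (mod 13589).

6203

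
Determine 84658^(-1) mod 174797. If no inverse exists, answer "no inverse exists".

Compute gcd(84658, 174797):
174797 = 2·84658 + 5481
84658 = 15·5481 + 2443
5481 = 2·2443 + 595
2443 = 4·595 + 63
595 = 9·63 + 28
63 = 2·28 + 7
28 = 4·7 + 0
gcd(84658, 174797) = 7 ≠ 1, so 84658 has no multiplicative inverse modulo 174797.

no inverse exists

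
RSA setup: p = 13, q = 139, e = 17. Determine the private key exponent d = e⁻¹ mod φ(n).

1169

φ(n) = (p−1)(q−1) = 12·138 = 1656.
Need d with 17·d ≡ 1 (mod 1656). Apply the extended Euclidean algorithm:
1656 = 97*17 + 7
17 = 2*7 + 3
7 = 2*3 + 1
3 = 3*1 + 0
Back-substitute:
1 = 7 − 2·3
1 = −2·17 + 5·7
1 = 5·1656 − 487·17
So 17·(-487) ≡ 1 (mod 1656), hence d ≡ -487 ≡ 1169 (mod 1656).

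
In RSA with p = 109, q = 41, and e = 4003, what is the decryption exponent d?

1867

φ(n) = (p−1)(q−1) = 108·40 = 4320.
Need d with 4003·d ≡ 1 (mod 4320). Apply the extended Euclidean algorithm:
4320 = 1*4003 + 317
4003 = 12*317 + 199
317 = 1*199 + 118
199 = 1*118 + 81
118 = 1*81 + 37
81 = 2*37 + 7
37 = 5*7 + 2
7 = 3*2 + 1
2 = 2*1 + 0
Back-substitute:
1 = 7 − 3·2
1 = −3·37 + 16·7
1 = 16·81 − 35·37
1 = −35·118 + 51·81
1 = 51·199 − 86·118
1 = −86·317 + 137·199
1 = 137·4003 − 1730·317
1 = −1730·4320 + 1867·4003
So 4003·1867 ≡ 1 (mod 4320), hence d = 1867.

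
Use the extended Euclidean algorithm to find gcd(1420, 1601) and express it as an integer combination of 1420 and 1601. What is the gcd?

1

Apply Euclid's algorithm to 1601 and 1420:
1601 = 1×1420 + 181
1420 = 7×181 + 153
181 = 1×153 + 28
153 = 5×28 + 13
28 = 2×13 + 2
13 = 6×2 + 1
2 = 2×1 + 0
gcd(1420, 1601) = 1.
Back-substituting:
1 = 13 − 6·2
1 = −6·28 + 13·13
1 = 13·153 − 71·28
1 = −71·181 + 84·153
1 = 84·1420 − 659·181
1 = −659·1601 + 743·1420
So 1 = (-659)·1601 + (743)·1420.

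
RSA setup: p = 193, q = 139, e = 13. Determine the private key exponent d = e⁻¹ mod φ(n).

12229

φ(n) = (p−1)(q−1) = 192·138 = 26496.
Need d with 13·d ≡ 1 (mod 26496). Apply the extended Euclidean algorithm:
26496 = 2038*13 + 2
13 = 6*2 + 1
2 = 2*1 + 0
Back-substitute:
1 = 13 − 6·2
1 = −6·26496 + 12229·13
So 13·12229 ≡ 1 (mod 26496), hence d = 12229.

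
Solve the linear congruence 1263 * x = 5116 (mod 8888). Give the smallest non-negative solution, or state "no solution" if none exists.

940

First find gcd(1263, 8888):
8888 = 7·1263 + 47
1263 = 26·47 + 41
47 = 1·41 + 6
41 = 6·6 + 5
6 = 1·5 + 1
5 = 5·1 + 0
gcd = 1, so a unique solution mod 8888 exists.
Back-substitute for the Bézout coefficients:
1 = 6 − 5
1 = −41 + 7·6
1 = 7·47 − 8·41
1 = −8·1263 + 215·47
1 = 215·8888 − 1513·1263
So 1263·(-1513) ≡ 1 (mod 8888), giving 1263⁻¹ ≡ 7375.
x ≡ 1263⁻¹·5116 ≡ 7375·5116 ≡ 940 (mod 8888).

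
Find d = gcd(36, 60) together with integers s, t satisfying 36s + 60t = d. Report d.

12

Apply Euclid's algorithm to 60 and 36:
60 = 1×36 + 24
36 = 1×24 + 12
24 = 2×12 + 0
gcd(36, 60) = 12.
Express as a combination:
12 = 36 − 24
12 = −60 + 2·36
So 12 = (-1)·60 + (2)·36.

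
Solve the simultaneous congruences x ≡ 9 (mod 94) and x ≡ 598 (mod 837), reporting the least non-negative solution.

46633

Write x = 9 + 94·k. Then 94·k ≡ 598 − 9 ≡ 589 (mod 837).
Need 94⁻¹ mod 837. Extended Euclid on (837, 94):
837 = 8·94 + 85
94 = 1·85 + 9
85 = 9·9 + 4
9 = 2·4 + 1
4 = 4·1 + 0
Back-substitute:
1 = 9 − 2·4
1 = −2·85 + 19·9
1 = 19·94 − 21·85
1 = −21·837 + 187·94
94⁻¹ ≡ 187 (mod 837), so k ≡ 187·589 ≡ 496 (mod 837).
x = 9 + 94·496 = 46633.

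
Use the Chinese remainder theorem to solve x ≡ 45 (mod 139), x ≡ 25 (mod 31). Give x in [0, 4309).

Write x = 45 + 139·k. Then 139·k ≡ 25 − 45 ≡ 11 (mod 31).
Need 139⁻¹ mod 31. Extended Euclid on (31, 15):
31 = 2·15 + 1
15 = 15·1 + 0
Back-substitute:
1 = 31 − 2·15
139⁻¹ ≡ 29 (mod 31), so k ≡ 29·11 ≡ 9 (mod 31).
x = 45 + 139·9 = 1296.

1296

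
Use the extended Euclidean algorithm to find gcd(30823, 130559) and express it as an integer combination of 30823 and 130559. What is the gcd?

13

Repeated division:
130559 = 4·30823 + 7267
30823 = 4·7267 + 1755
7267 = 4·1755 + 247
1755 = 7·247 + 26
247 = 9·26 + 13
26 = 2·13 + 0
gcd(30823, 130559) = 13.
Express as a combination:
13 = 247 − 9·26
13 = −9·1755 + 64·247
13 = 64·7267 − 265·1755
13 = −265·30823 + 1124·7267
13 = 1124·130559 − 4761·30823
So 13 = (1124)·130559 + (-4761)·30823.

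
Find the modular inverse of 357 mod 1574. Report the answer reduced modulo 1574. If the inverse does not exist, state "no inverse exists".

97

Run Euclid on (1574, 357):
1574 = 4×357 + 146
357 = 2×146 + 65
146 = 2×65 + 16
65 = 4×16 + 1
16 = 16×1 + 0
The gcd is 1. Working backward:
1 = 65 − 4·16
1 = −4·146 + 9·65
1 = 9·357 − 22·146
1 = −22·1574 + 97·357
So 357·97 ≡ 1 (mod 1574).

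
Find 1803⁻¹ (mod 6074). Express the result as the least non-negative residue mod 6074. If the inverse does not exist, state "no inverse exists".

Apply the Euclidean algorithm to 6074 and 1803:
6074 = 3×1803 + 665
1803 = 2×665 + 473
665 = 1×473 + 192
473 = 2×192 + 89
192 = 2×89 + 14
89 = 6×14 + 5
14 = 2×5 + 4
5 = 1×4 + 1
4 = 4×1 + 0
gcd = 1, so the inverse exists. Back-substitute:
1 = 5 − 4
1 = −14 + 3·5
1 = 3·89 − 19·14
1 = −19·192 + 41·89
1 = 41·473 − 101·192
1 = −101·665 + 142·473
1 = 142·1803 − 385·665
1 = −385·6074 + 1297·1803
So 1803·1297 ≡ 1 (mod 6074).

1297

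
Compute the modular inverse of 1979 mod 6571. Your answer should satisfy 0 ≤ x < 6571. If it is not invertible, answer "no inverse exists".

Run Euclid on (6571, 1979):
6571 = 3·1979 + 634
1979 = 3·634 + 77
634 = 8·77 + 18
77 = 4·18 + 5
18 = 3·5 + 3
5 = 1·3 + 2
3 = 1·2 + 1
2 = 2·1 + 0
Since gcd(1979, 6571) = 1, back-substitute to write 1 as a combination:
1 = 3 − 2
1 = −5 + 2·3
1 = 2·18 − 7·5
1 = −7·77 + 30·18
1 = 30·634 − 247·77
1 = −247·1979 + 771·634
1 = 771·6571 − 2560·1979
Hence 1979⁻¹ ≡ -2560 ≡ 4011 (mod 6571).

4011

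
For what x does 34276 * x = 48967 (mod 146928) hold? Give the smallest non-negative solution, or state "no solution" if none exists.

no solution

gcd(34276, 146928):
146928 = 4·34276 + 9824
34276 = 3·9824 + 4804
9824 = 2·4804 + 216
4804 = 22·216 + 52
216 = 4·52 + 8
52 = 6·8 + 4
8 = 2·4 + 0
gcd = 4, but 4 ∤ 48967, so the congruence has no solution.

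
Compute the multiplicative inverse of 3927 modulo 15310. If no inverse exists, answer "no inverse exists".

14733

Apply the Euclidean algorithm to 15310 and 3927:
15310 = 3*3927 + 3529
3927 = 1*3529 + 398
3529 = 8*398 + 345
398 = 1*345 + 53
345 = 6*53 + 27
53 = 1*27 + 26
27 = 1*26 + 1
26 = 26*1 + 0
The gcd is 1. Working backward:
1 = 27 − 26
1 = −53 + 2·27
1 = 2·345 − 13·53
1 = −13·398 + 15·345
1 = 15·3529 − 133·398
1 = −133·3927 + 148·3529
1 = 148·15310 − 577·3927
Hence 3927⁻¹ ≡ -577 ≡ 14733 (mod 15310).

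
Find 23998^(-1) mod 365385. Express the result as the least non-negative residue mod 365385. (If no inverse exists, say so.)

280837

Apply the Euclidean algorithm to 365385 and 23998:
365385 = 15·23998 + 5415
23998 = 4·5415 + 2338
5415 = 2·2338 + 739
2338 = 3·739 + 121
739 = 6·121 + 13
121 = 9·13 + 4
13 = 3·4 + 1
4 = 4·1 + 0
The gcd is 1. Working backward:
1 = 13 − 3·4
1 = −3·121 + 28·13
1 = 28·739 − 171·121
1 = −171·2338 + 541·739
1 = 541·5415 − 1253·2338
1 = −1253·23998 + 5553·5415
1 = 5553·365385 − 84548·23998
Thus 23998·(-84548) ≡ 1 (mod 365385); reducing, -84548 mod 365385 = 280837.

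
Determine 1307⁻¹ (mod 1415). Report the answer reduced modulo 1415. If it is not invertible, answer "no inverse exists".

Apply the Euclidean algorithm to 1415 and 1307:
1415 = 1*1307 + 108
1307 = 12*108 + 11
108 = 9*11 + 9
11 = 1*9 + 2
9 = 4*2 + 1
2 = 2*1 + 0
gcd = 1, so the inverse exists. Back-substitute:
1 = 9 − 4·2
1 = −4·11 + 5·9
1 = 5·108 − 49·11
1 = −49·1307 + 593·108
1 = 593·1415 − 642·1307
Hence 1307⁻¹ ≡ -642 ≡ 773 (mod 1415).

773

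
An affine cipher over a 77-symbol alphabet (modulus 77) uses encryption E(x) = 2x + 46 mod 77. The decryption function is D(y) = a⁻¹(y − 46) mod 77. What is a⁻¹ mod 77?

39

Extended Euclidean algorithm:
77 = 38·2 + 1
2 = 2·1 + 0
The gcd is 1. Working backward:
1 = 77 − 38·2
So 2·(-38) ≡ 1 (mod 77), and -38 ≡ 39 (mod 77).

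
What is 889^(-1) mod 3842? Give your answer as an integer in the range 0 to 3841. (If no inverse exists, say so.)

Run Euclid on (3842, 889):
3842 = 4*889 + 286
889 = 3*286 + 31
286 = 9*31 + 7
31 = 4*7 + 3
7 = 2*3 + 1
3 = 3*1 + 0
Since gcd(889, 3842) = 1, back-substitute to write 1 as a combination:
1 = 7 − 2·3
1 = −2·31 + 9·7
1 = 9·286 − 83·31
1 = −83·889 + 258·286
1 = 258·3842 − 1115·889
So 889·(-1115) ≡ 1 (mod 3842), and -1115 ≡ 2727 (mod 3842).

2727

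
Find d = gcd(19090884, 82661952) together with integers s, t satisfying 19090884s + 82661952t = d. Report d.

12

Repeated division:
82661952 = 4*19090884 + 6298416
19090884 = 3*6298416 + 195636
6298416 = 32*195636 + 38064
195636 = 5*38064 + 5316
38064 = 7*5316 + 852
5316 = 6*852 + 204
852 = 4*204 + 36
204 = 5*36 + 24
36 = 1*24 + 12
24 = 2*12 + 0
gcd(19090884, 82661952) = 12.
Working backward:
12 = 36 − 24
12 = −204 + 6·36
12 = 6·852 − 25·204
12 = −25·5316 + 156·852
12 = 156·38064 − 1117·5316
12 = −1117·195636 + 5741·38064
12 = 5741·6298416 − 184829·195636
12 = −184829·19090884 + 560228·6298416
12 = 560228·82661952 − 2425741·19090884
So 12 = (560228)·82661952 + (-2425741)·19090884.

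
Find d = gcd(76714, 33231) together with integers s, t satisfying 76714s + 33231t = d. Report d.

11

Euclidean algorithm:
76714 = 2×33231 + 10252
33231 = 3×10252 + 2475
10252 = 4×2475 + 352
2475 = 7×352 + 11
352 = 32×11 + 0
gcd(76714, 33231) = 11.
Express as a combination:
11 = 2475 − 7·352
11 = −7·10252 + 29·2475
11 = 29·33231 − 94·10252
11 = −94·76714 + 217·33231
So 11 = (-94)·76714 + (217)·33231.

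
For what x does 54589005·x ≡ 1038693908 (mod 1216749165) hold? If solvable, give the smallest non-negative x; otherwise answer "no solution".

gcd(54589005, 1216749165):
1216749165 = 22*54589005 + 15791055
54589005 = 3*15791055 + 7215840
15791055 = 2*7215840 + 1359375
7215840 = 5*1359375 + 418965
1359375 = 3*418965 + 102480
418965 = 4*102480 + 9045
102480 = 11*9045 + 2985
9045 = 3*2985 + 90
2985 = 33*90 + 15
90 = 6*15 + 0
gcd = 15, but 15 ∤ 1038693908, so the congruence has no solution.

no solution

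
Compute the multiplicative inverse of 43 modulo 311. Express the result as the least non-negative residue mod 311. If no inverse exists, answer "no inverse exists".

217

Apply the Euclidean algorithm to 311 and 43:
311 = 7*43 + 10
43 = 4*10 + 3
10 = 3*3 + 1
3 = 3*1 + 0
Since gcd(43, 311) = 1, back-substitute to write 1 as a combination:
1 = 10 − 3·3
1 = −3·43 + 13·10
1 = 13·311 − 94·43
So 43·(-94) ≡ 1 (mod 311), and -94 ≡ 217 (mod 311).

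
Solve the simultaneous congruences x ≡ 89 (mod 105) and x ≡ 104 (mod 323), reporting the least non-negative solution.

29174

Write x = 89 + 105·k. Then 105·k ≡ 104 − 89 ≡ 15 (mod 323).
Need 105⁻¹ mod 323. Extended Euclid on (323, 105):
323 = 3·105 + 8
105 = 13·8 + 1
8 = 8·1 + 0
Back-substitute:
1 = 105 − 13·8
1 = −13·323 + 40·105
105⁻¹ ≡ 40 (mod 323), so k ≡ 40·15 ≡ 277 (mod 323).
x = 89 + 105·277 = 29174.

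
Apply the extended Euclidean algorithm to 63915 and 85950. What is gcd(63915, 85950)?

Apply Euclid's algorithm to 85950 and 63915:
85950 = 1·63915 + 22035
63915 = 2·22035 + 19845
22035 = 1·19845 + 2190
19845 = 9·2190 + 135
2190 = 16·135 + 30
135 = 4·30 + 15
30 = 2·15 + 0
gcd(63915, 85950) = 15.
Back-substituting:
15 = 135 − 4·30
15 = −4·2190 + 65·135
15 = 65·19845 − 589·2190
15 = −589·22035 + 654·19845
15 = 654·63915 − 1897·22035
15 = −1897·85950 + 2551·63915
So 15 = (-1897)·85950 + (2551)·63915.

15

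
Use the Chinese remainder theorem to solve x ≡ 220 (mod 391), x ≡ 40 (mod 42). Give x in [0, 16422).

4912

Write x = 220 + 391·k. Then 391·k ≡ 40 − 220 ≡ 30 (mod 42).
Need 391⁻¹ mod 42. Extended Euclid on (42, 13):
42 = 3×13 + 3
13 = 4×3 + 1
3 = 3×1 + 0
Back-substitute:
1 = 13 − 4·3
1 = −4·42 + 13·13
391⁻¹ ≡ 13 (mod 42), so k ≡ 13·30 ≡ 12 (mod 42).
x = 220 + 391·12 = 4912.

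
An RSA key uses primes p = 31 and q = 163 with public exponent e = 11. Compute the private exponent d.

2651

φ(n) = (p−1)(q−1) = 30·162 = 4860.
Need d with 11·d ≡ 1 (mod 4860). Apply the extended Euclidean algorithm:
4860 = 441*11 + 9
11 = 1*9 + 2
9 = 4*2 + 1
2 = 2*1 + 0
Back-substitute:
1 = 9 − 4·2
1 = −4·11 + 5·9
1 = 5·4860 − 2209·11
So 11·(-2209) ≡ 1 (mod 4860), hence d ≡ -2209 ≡ 2651 (mod 4860).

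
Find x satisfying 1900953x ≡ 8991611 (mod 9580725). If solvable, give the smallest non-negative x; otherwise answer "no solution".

no solution

gcd(1900953, 9580725):
9580725 = 5×1900953 + 75960
1900953 = 25×75960 + 1953
75960 = 38×1953 + 1746
1953 = 1×1746 + 207
1746 = 8×207 + 90
207 = 2×90 + 27
90 = 3×27 + 9
27 = 3×9 + 0
gcd = 9, but 9 ∤ 8991611, so the congruence has no solution.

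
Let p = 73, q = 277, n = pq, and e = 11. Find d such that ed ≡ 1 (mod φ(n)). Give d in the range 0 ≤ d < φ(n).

φ(n) = (p−1)(q−1) = 72·276 = 19872.
Need d with 11·d ≡ 1 (mod 19872). Apply the extended Euclidean algorithm:
19872 = 1806×11 + 6
11 = 1×6 + 5
6 = 1×5 + 1
5 = 5×1 + 0
Back-substitute:
1 = 6 − 5
1 = −11 + 2·6
1 = 2·19872 − 3613·11
So 11·(-3613) ≡ 1 (mod 19872), hence d ≡ -3613 ≡ 16259 (mod 19872).

16259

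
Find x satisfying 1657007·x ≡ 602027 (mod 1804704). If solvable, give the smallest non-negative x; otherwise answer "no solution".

gcd(1657007, 1804704):
1804704 = 1·1657007 + 147697
1657007 = 11·147697 + 32340
147697 = 4·32340 + 18337
32340 = 1·18337 + 14003
18337 = 1·14003 + 4334
14003 = 3·4334 + 1001
4334 = 4·1001 + 330
1001 = 3·330 + 11
330 = 30·11 + 0
gcd = 11, but 11 ∤ 602027, so the congruence has no solution.

no solution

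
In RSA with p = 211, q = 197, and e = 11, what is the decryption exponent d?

22451

φ(n) = (p−1)(q−1) = 210·196 = 41160.
Need d with 11·d ≡ 1 (mod 41160). Apply the extended Euclidean algorithm:
41160 = 3741·11 + 9
11 = 1·9 + 2
9 = 4·2 + 1
2 = 2·1 + 0
Back-substitute:
1 = 9 − 4·2
1 = −4·11 + 5·9
1 = 5·41160 − 18709·11
So 11·(-18709) ≡ 1 (mod 41160), hence d ≡ -18709 ≡ 22451 (mod 41160).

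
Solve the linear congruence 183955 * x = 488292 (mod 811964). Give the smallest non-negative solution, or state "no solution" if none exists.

579516

First find gcd(183955, 811964):
811964 = 4×183955 + 76144
183955 = 2×76144 + 31667
76144 = 2×31667 + 12810
31667 = 2×12810 + 6047
12810 = 2×6047 + 716
6047 = 8×716 + 319
716 = 2×319 + 78
319 = 4×78 + 7
78 = 11×7 + 1
7 = 7×1 + 0
gcd = 1, so a unique solution mod 811964 exists.
Back-substitute for the Bézout coefficients:
1 = 78 − 11·7
1 = −11·319 + 45·78
1 = 45·716 − 101·319
1 = −101·6047 + 853·716
1 = 853·12810 − 1807·6047
1 = −1807·31667 + 4467·12810
1 = 4467·76144 − 10741·31667
1 = −10741·183955 + 25949·76144
1 = 25949·811964 − 114537·183955
So 183955·(-114537) ≡ 1 (mod 811964), giving 183955⁻¹ ≡ 697427.
x ≡ 183955⁻¹·488292 ≡ 697427·488292 ≡ 579516 (mod 811964).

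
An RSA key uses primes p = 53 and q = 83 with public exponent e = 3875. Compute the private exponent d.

φ(n) = (p−1)(q−1) = 52·82 = 4264.
Need d with 3875·d ≡ 1 (mod 4264). Apply the extended Euclidean algorithm:
4264 = 1·3875 + 389
3875 = 9·389 + 374
389 = 1·374 + 15
374 = 24·15 + 14
15 = 1·14 + 1
14 = 14·1 + 0
Back-substitute:
1 = 15 − 14
1 = −374 + 25·15
1 = 25·389 − 26·374
1 = −26·3875 + 259·389
1 = 259·4264 − 285·3875
So 3875·(-285) ≡ 1 (mod 4264), hence d ≡ -285 ≡ 3979 (mod 4264).

3979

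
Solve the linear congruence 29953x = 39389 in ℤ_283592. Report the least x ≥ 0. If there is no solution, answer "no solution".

First find gcd(29953, 283592):
283592 = 9·29953 + 14015
29953 = 2·14015 + 1923
14015 = 7·1923 + 554
1923 = 3·554 + 261
554 = 2·261 + 32
261 = 8·32 + 5
32 = 6·5 + 2
5 = 2·2 + 1
2 = 2·1 + 0
gcd = 1, so a unique solution mod 283592 exists.
Back-substitute for the Bézout coefficients:
1 = 5 − 2·2
1 = −2·32 + 13·5
1 = 13·261 − 106·32
1 = −106·554 + 225·261
1 = 225·1923 − 781·554
1 = −781·14015 + 5692·1923
1 = 5692·29953 − 12165·14015
1 = −12165·283592 + 115177·29953
So 29953·(115177) ≡ 1 (mod 283592), giving 29953⁻¹ ≡ 115177.
x ≡ 29953⁻¹·39389 ≡ 115177·39389 ≡ 85629 (mod 283592).

85629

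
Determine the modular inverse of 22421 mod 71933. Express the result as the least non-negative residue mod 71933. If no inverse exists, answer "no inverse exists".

17267

Apply the Euclidean algorithm to 71933 and 22421:
71933 = 3×22421 + 4670
22421 = 4×4670 + 3741
4670 = 1×3741 + 929
3741 = 4×929 + 25
929 = 37×25 + 4
25 = 6×4 + 1
4 = 4×1 + 0
Since gcd(22421, 71933) = 1, back-substitute to write 1 as a combination:
1 = 25 − 6·4
1 = −6·929 + 223·25
1 = 223·3741 − 898·929
1 = −898·4670 + 1121·3741
1 = 1121·22421 − 5382·4670
1 = −5382·71933 + 17267·22421
So 22421·17267 ≡ 1 (mod 71933).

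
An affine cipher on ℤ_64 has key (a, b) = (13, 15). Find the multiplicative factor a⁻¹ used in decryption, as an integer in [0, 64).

Run Euclid on (64, 13):
64 = 4·13 + 12
13 = 1·12 + 1
12 = 12·1 + 0
Since gcd(13, 64) = 1, back-substitute to write 1 as a combination:
1 = 13 − 12
1 = −64 + 5·13
So 13·5 ≡ 1 (mod 64).

5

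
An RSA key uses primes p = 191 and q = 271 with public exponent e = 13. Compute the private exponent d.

φ(n) = (p−1)(q−1) = 190·270 = 51300.
Need d with 13·d ≡ 1 (mod 51300). Apply the extended Euclidean algorithm:
51300 = 3946·13 + 2
13 = 6·2 + 1
2 = 2·1 + 0
Back-substitute:
1 = 13 − 6·2
1 = −6·51300 + 23677·13
So 13·23677 ≡ 1 (mod 51300), hence d = 23677.

23677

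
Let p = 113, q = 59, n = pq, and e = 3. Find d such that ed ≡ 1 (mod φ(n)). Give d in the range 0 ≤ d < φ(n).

φ(n) = (p−1)(q−1) = 112·58 = 6496.
Need d with 3·d ≡ 1 (mod 6496). Apply the extended Euclidean algorithm:
6496 = 2165·3 + 1
3 = 3·1 + 0
Back-substitute:
1 = 6496 − 2165·3
So 3·(-2165) ≡ 1 (mod 6496), hence d ≡ -2165 ≡ 4331 (mod 6496).

4331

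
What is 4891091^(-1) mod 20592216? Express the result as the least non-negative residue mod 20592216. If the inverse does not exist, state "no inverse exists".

Apply the Euclidean algorithm to 20592216 and 4891091:
20592216 = 4×4891091 + 1027852
4891091 = 4×1027852 + 779683
1027852 = 1×779683 + 248169
779683 = 3×248169 + 35176
248169 = 7×35176 + 1937
35176 = 18×1937 + 310
1937 = 6×310 + 77
310 = 4×77 + 2
77 = 38×2 + 1
2 = 2×1 + 0
Since gcd(4891091, 20592216) = 1, back-substitute to write 1 as a combination:
1 = 77 − 38·2
1 = −38·310 + 153·77
1 = 153·1937 − 956·310
1 = −956·35176 + 17361·1937
1 = 17361·248169 − 122483·35176
1 = −122483·779683 + 384810·248169
1 = 384810·1027852 − 507293·779683
1 = −507293·4891091 + 2413982·1027852
1 = 2413982·20592216 − 10163221·4891091
Hence 4891091⁻¹ ≡ -10163221 ≡ 10428995 (mod 20592216).

10428995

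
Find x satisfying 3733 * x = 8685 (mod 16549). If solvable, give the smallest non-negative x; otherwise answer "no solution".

16374

First find gcd(3733, 16549):
16549 = 4*3733 + 1617
3733 = 2*1617 + 499
1617 = 3*499 + 120
499 = 4*120 + 19
120 = 6*19 + 6
19 = 3*6 + 1
6 = 6*1 + 0
gcd = 1, so a unique solution mod 16549 exists.
Back-substitute for the Bézout coefficients:
1 = 19 − 3·6
1 = −3·120 + 19·19
1 = 19·499 − 79·120
1 = −79·1617 + 256·499
1 = 256·3733 − 591·1617
1 = −591·16549 + 2620·3733
So 3733·(2620) ≡ 1 (mod 16549), giving 3733⁻¹ ≡ 2620.
x ≡ 3733⁻¹·8685 ≡ 2620·8685 ≡ 16374 (mod 16549).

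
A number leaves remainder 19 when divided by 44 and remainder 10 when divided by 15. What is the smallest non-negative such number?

Write x = 19 + 44·k. Then 44·k ≡ 10 − 19 ≡ 6 (mod 15).
Need 44⁻¹ mod 15. Extended Euclid on (15, 14):
15 = 1×14 + 1
14 = 14×1 + 0
Back-substitute:
1 = 15 − 14
44⁻¹ ≡ 14 (mod 15), so k ≡ 14·6 ≡ 9 (mod 15).
x = 19 + 44·9 = 415.

415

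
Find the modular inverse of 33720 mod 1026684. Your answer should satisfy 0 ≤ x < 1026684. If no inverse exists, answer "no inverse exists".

Euclidean algorithm on 1026684, 33720:
1026684 = 30·33720 + 15084
33720 = 2·15084 + 3552
15084 = 4·3552 + 876
3552 = 4·876 + 48
876 = 18·48 + 12
48 = 4·12 + 0
gcd(33720, 1026684) = 12 ≠ 1, so 33720 has no multiplicative inverse modulo 1026684.

no inverse exists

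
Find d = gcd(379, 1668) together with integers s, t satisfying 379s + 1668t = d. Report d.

Apply Euclid's algorithm to 1668 and 379:
1668 = 4·379 + 152
379 = 2·152 + 75
152 = 2·75 + 2
75 = 37·2 + 1
2 = 2·1 + 0
gcd(379, 1668) = 1.
Working backward:
1 = 75 − 37·2
1 = −37·152 + 75·75
1 = 75·379 − 187·152
1 = −187·1668 + 823·379
So 1 = (-187)·1668 + (823)·379.

1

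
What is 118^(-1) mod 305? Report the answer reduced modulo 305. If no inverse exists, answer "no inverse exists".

Apply the Euclidean algorithm to 305 and 118:
305 = 2×118 + 69
118 = 1×69 + 49
69 = 1×49 + 20
49 = 2×20 + 9
20 = 2×9 + 2
9 = 4×2 + 1
2 = 2×1 + 0
gcd = 1, so the inverse exists. Back-substitute:
1 = 9 − 4·2
1 = −4·20 + 9·9
1 = 9·49 − 22·20
1 = −22·69 + 31·49
1 = 31·118 − 53·69
1 = −53·305 + 137·118
So 118·137 ≡ 1 (mod 305).

137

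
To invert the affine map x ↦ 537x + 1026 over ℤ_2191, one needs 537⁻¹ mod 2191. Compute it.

2089

gcd(2191, 537) by repeated division:
2191 = 4·537 + 43
537 = 12·43 + 21
43 = 2·21 + 1
21 = 21·1 + 0
The gcd is 1. Working backward:
1 = 43 − 2·21
1 = −2·537 + 25·43
1 = 25·2191 − 102·537
Thus 537·(-102) ≡ 1 (mod 2191); reducing, -102 mod 2191 = 2089.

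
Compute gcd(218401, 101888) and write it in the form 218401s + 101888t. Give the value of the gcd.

Apply Euclid's algorithm to 218401 and 101888:
218401 = 2×101888 + 14625
101888 = 6×14625 + 14138
14625 = 1×14138 + 487
14138 = 29×487 + 15
487 = 32×15 + 7
15 = 2×7 + 1
7 = 7×1 + 0
gcd(218401, 101888) = 1.
Express as a combination:
1 = 15 − 2·7
1 = −2·487 + 65·15
1 = 65·14138 − 1887·487
1 = −1887·14625 + 1952·14138
1 = 1952·101888 − 13599·14625
1 = −13599·218401 + 29150·101888
So 1 = (-13599)·218401 + (29150)·101888.

1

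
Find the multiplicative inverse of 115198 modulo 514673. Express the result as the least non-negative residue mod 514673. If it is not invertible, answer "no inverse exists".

390296

Run Euclid on (514673, 115198):
514673 = 4*115198 + 53881
115198 = 2*53881 + 7436
53881 = 7*7436 + 1829
7436 = 4*1829 + 120
1829 = 15*120 + 29
120 = 4*29 + 4
29 = 7*4 + 1
4 = 4*1 + 0
Since gcd(115198, 514673) = 1, back-substitute to write 1 as a combination:
1 = 29 − 7·4
1 = −7·120 + 29·29
1 = 29·1829 − 442·120
1 = −442·7436 + 1797·1829
1 = 1797·53881 − 13021·7436
1 = −13021·115198 + 27839·53881
1 = 27839·514673 − 124377·115198
Thus 115198·(-124377) ≡ 1 (mod 514673); reducing, -124377 mod 514673 = 390296.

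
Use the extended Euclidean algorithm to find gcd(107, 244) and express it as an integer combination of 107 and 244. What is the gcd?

1

Euclidean algorithm:
244 = 2×107 + 30
107 = 3×30 + 17
30 = 1×17 + 13
17 = 1×13 + 4
13 = 3×4 + 1
4 = 4×1 + 0
gcd(107, 244) = 1.
Express as a combination:
1 = 13 − 3·4
1 = −3·17 + 4·13
1 = 4·30 − 7·17
1 = −7·107 + 25·30
1 = 25·244 − 57·107
So 1 = (25)·244 + (-57)·107.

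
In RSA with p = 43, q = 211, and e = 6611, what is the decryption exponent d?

551

φ(n) = (p−1)(q−1) = 42·210 = 8820.
Need d with 6611·d ≡ 1 (mod 8820). Apply the extended Euclidean algorithm:
8820 = 1·6611 + 2209
6611 = 2·2209 + 2193
2209 = 1·2193 + 16
2193 = 137·16 + 1
16 = 16·1 + 0
Back-substitute:
1 = 2193 − 137·16
1 = −137·2209 + 138·2193
1 = 138·6611 − 413·2209
1 = −413·8820 + 551·6611
So 6611·551 ≡ 1 (mod 8820), hence d = 551.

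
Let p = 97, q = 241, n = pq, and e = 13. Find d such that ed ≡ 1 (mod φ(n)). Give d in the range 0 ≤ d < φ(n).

φ(n) = (p−1)(q−1) = 96·240 = 23040.
Need d with 13·d ≡ 1 (mod 23040). Apply the extended Euclidean algorithm:
23040 = 1772*13 + 4
13 = 3*4 + 1
4 = 4*1 + 0
Back-substitute:
1 = 13 − 3·4
1 = −3·23040 + 5317·13
So 13·5317 ≡ 1 (mod 23040), hence d = 5317.

5317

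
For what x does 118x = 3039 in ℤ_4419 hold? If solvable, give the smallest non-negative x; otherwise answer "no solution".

213

First find gcd(118, 4419):
4419 = 37·118 + 53
118 = 2·53 + 12
53 = 4·12 + 5
12 = 2·5 + 2
5 = 2·2 + 1
2 = 2·1 + 0
gcd = 1, so a unique solution mod 4419 exists.
Back-substitute for the Bézout coefficients:
1 = 5 − 2·2
1 = −2·12 + 5·5
1 = 5·53 − 22·12
1 = −22·118 + 49·53
1 = 49·4419 − 1835·118
So 118·(-1835) ≡ 1 (mod 4419), giving 118⁻¹ ≡ 2584.
x ≡ 118⁻¹·3039 ≡ 2584·3039 ≡ 213 (mod 4419).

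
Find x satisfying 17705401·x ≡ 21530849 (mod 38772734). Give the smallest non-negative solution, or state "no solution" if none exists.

no solution

gcd(17705401, 38772734):
38772734 = 2×17705401 + 3361932
17705401 = 5×3361932 + 895741
3361932 = 3×895741 + 674709
895741 = 1×674709 + 221032
674709 = 3×221032 + 11613
221032 = 19×11613 + 385
11613 = 30×385 + 63
385 = 6×63 + 7
63 = 9×7 + 0
gcd = 7, but 7 ∤ 21530849, so the congruence has no solution.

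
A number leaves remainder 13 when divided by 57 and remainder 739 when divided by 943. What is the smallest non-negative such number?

6397

Write x = 13 + 57·k. Then 57·k ≡ 739 − 13 ≡ 726 (mod 943).
Need 57⁻¹ mod 943. Extended Euclid on (943, 57):
943 = 16*57 + 31
57 = 1*31 + 26
31 = 1*26 + 5
26 = 5*5 + 1
5 = 5*1 + 0
Back-substitute:
1 = 26 − 5·5
1 = −5·31 + 6·26
1 = 6·57 − 11·31
1 = −11·943 + 182·57
57⁻¹ ≡ 182 (mod 943), so k ≡ 182·726 ≡ 112 (mod 943).
x = 13 + 57·112 = 6397.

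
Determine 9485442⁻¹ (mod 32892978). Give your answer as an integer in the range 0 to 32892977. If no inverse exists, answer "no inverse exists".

no inverse exists

Euclidean algorithm on 32892978, 9485442:
32892978 = 3×9485442 + 4436652
9485442 = 2×4436652 + 612138
4436652 = 7×612138 + 151686
612138 = 4×151686 + 5394
151686 = 28×5394 + 654
5394 = 8×654 + 162
654 = 4×162 + 6
162 = 27×6 + 0
Since gcd = 6 > 1, 9485442 is not a unit mod 32892978.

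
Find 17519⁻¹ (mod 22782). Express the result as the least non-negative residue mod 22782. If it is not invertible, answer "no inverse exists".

19661

gcd(22782, 17519) by repeated division:
22782 = 1×17519 + 5263
17519 = 3×5263 + 1730
5263 = 3×1730 + 73
1730 = 23×73 + 51
73 = 1×51 + 22
51 = 2×22 + 7
22 = 3×7 + 1
7 = 7×1 + 0
gcd = 1, so the inverse exists. Back-substitute:
1 = 22 − 3·7
1 = −3·51 + 7·22
1 = 7·73 − 10·51
1 = −10·1730 + 237·73
1 = 237·5263 − 721·1730
1 = −721·17519 + 2400·5263
1 = 2400·22782 − 3121·17519
Thus 17519·(-3121) ≡ 1 (mod 22782); reducing, -3121 mod 22782 = 19661.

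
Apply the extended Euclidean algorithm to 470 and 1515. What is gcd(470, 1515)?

5

Repeated division:
1515 = 3*470 + 105
470 = 4*105 + 50
105 = 2*50 + 5
50 = 10*5 + 0
gcd(470, 1515) = 5.
Back-substituting:
5 = 105 − 2·50
5 = −2·470 + 9·105
5 = 9·1515 − 29·470
So 5 = (9)·1515 + (-29)·470.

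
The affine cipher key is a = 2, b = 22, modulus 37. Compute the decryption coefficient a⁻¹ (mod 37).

Run Euclid on (37, 2):
37 = 18×2 + 1
2 = 2×1 + 0
The gcd is 1. Working backward:
1 = 37 − 18·2
So 2·(-18) ≡ 1 (mod 37), and -18 ≡ 19 (mod 37).

19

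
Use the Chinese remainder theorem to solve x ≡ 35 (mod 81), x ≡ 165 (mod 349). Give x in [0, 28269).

4004

Write x = 35 + 81·k. Then 81·k ≡ 165 − 35 ≡ 130 (mod 349).
Need 81⁻¹ mod 349. Extended Euclid on (349, 81):
349 = 4·81 + 25
81 = 3·25 + 6
25 = 4·6 + 1
6 = 6·1 + 0
Back-substitute:
1 = 25 − 4·6
1 = −4·81 + 13·25
1 = 13·349 − 56·81
81⁻¹ ≡ 293 (mod 349), so k ≡ 293·130 ≡ 49 (mod 349).
x = 35 + 81·49 = 4004.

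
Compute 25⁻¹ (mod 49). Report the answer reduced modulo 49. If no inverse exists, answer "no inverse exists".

2

gcd(49, 25) by repeated division:
49 = 1×25 + 24
25 = 1×24 + 1
24 = 24×1 + 0
Since gcd(25, 49) = 1, back-substitute to write 1 as a combination:
1 = 25 − 24
1 = −49 + 2·25
So 25·2 ≡ 1 (mod 49).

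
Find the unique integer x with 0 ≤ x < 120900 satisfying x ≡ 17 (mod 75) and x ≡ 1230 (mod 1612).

Write x = 17 + 75·k. Then 75·k ≡ 1230 − 17 ≡ 1213 (mod 1612).
Need 75⁻¹ mod 1612. Extended Euclid on (1612, 75):
1612 = 21*75 + 37
75 = 2*37 + 1
37 = 37*1 + 0
Back-substitute:
1 = 75 − 2·37
1 = −2·1612 + 43·75
75⁻¹ ≡ 43 (mod 1612), so k ≡ 43·1213 ≡ 575 (mod 1612).
x = 17 + 75·575 = 43142.

43142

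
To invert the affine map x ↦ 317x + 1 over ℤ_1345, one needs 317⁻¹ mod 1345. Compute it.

1048

Extended Euclidean algorithm:
1345 = 4×317 + 77
317 = 4×77 + 9
77 = 8×9 + 5
9 = 1×5 + 4
5 = 1×4 + 1
4 = 4×1 + 0
The gcd is 1. Working backward:
1 = 5 − 4
1 = −9 + 2·5
1 = 2·77 − 17·9
1 = −17·317 + 70·77
1 = 70·1345 − 297·317
Thus 317·(-297) ≡ 1 (mod 1345); reducing, -297 mod 1345 = 1048.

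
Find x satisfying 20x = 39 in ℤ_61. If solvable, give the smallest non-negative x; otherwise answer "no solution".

First find gcd(20, 61):
61 = 3×20 + 1
20 = 20×1 + 0
gcd = 1, so a unique solution mod 61 exists.
Back-substitute for the Bézout coefficients:
1 = 61 − 3·20
So 20·(-3) ≡ 1 (mod 61), giving 20⁻¹ ≡ 58.
x ≡ 20⁻¹·39 ≡ 58·39 ≡ 5 (mod 61).

5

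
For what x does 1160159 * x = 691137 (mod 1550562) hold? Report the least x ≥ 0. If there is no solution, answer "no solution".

gcd(1160159, 1550562):
1550562 = 1*1160159 + 390403
1160159 = 2*390403 + 379353
390403 = 1*379353 + 11050
379353 = 34*11050 + 3653
11050 = 3*3653 + 91
3653 = 40*91 + 13
91 = 7*13 + 0
gcd = 13, but 13 ∤ 691137, so the congruence has no solution.

no solution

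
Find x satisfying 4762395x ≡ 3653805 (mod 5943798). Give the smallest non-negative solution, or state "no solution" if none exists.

gcd(4762395, 5943798):
5943798 = 1·4762395 + 1181403
4762395 = 4·1181403 + 36783
1181403 = 32·36783 + 4347
36783 = 8·4347 + 2007
4347 = 2·2007 + 333
2007 = 6·333 + 9
333 = 37·9 + 0
gcd = 9, but 9 ∤ 3653805, so the congruence has no solution.

no solution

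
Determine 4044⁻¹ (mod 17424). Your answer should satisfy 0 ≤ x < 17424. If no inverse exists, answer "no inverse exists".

no inverse exists

Euclidean algorithm on 17424, 4044:
17424 = 4·4044 + 1248
4044 = 3·1248 + 300
1248 = 4·300 + 48
300 = 6·48 + 12
48 = 4·12 + 0
Since gcd = 12 > 1, 4044 is not a unit mod 17424.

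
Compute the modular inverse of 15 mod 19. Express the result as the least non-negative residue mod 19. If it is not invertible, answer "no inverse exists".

14

Apply the Euclidean algorithm to 19 and 15:
19 = 1*15 + 4
15 = 3*4 + 3
4 = 1*3 + 1
3 = 3*1 + 0
Since gcd(15, 19) = 1, back-substitute to write 1 as a combination:
1 = 4 − 3
1 = −15 + 4·4
1 = 4·19 − 5·15
Thus 15·(-5) ≡ 1 (mod 19); reducing, -5 mod 19 = 14.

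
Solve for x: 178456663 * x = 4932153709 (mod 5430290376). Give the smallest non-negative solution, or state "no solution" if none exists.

230164843

First find gcd(178456663, 5430290376):
5430290376 = 30·178456663 + 76590486
178456663 = 2·76590486 + 25275691
76590486 = 3·25275691 + 763413
25275691 = 33·763413 + 83062
763413 = 9·83062 + 15855
83062 = 5·15855 + 3787
15855 = 4·3787 + 707
3787 = 5·707 + 252
707 = 2·252 + 203
252 = 1·203 + 49
203 = 4·49 + 7
49 = 7·7 + 0
gcd = 7 and 7 | 4932153709, so solutions exist. Divide through by 7: 25493809x ≡ 704593387 (mod 775755768).
Now find 25493809⁻¹ mod 775755768:
775755768 = 30·25493809 + 10941498
25493809 = 2·10941498 + 3610813
10941498 = 3·3610813 + 109059
3610813 = 33·109059 + 11866
109059 = 9·11866 + 2265
11866 = 5·2265 + 541
2265 = 4·541 + 101
541 = 5·101 + 36
101 = 2·36 + 29
36 = 1·29 + 7
29 = 4·7 + 1
7 = 7·1 + 0
Back-substitute:
1 = 29 − 4·7
1 = −4·36 + 5·29
1 = 5·101 − 14·36
1 = −14·541 + 75·101
1 = 75·2265 − 314·541
1 = −314·11866 + 1645·2265
1 = 1645·109059 − 15119·11866
1 = −15119·3610813 + 500572·109059
1 = 500572·10941498 − 1516835·3610813
1 = −1516835·25493809 + 3534242·10941498
1 = 3534242·775755768 − 107544095·25493809
So 25493809·(-107544095) ≡ 1 (mod 775755768), i.e. 25493809⁻¹ ≡ 668211673.
Then x ≡ 668211673·704593387 ≡ 230164843 (mod 775755768); the smallest non-negative solution is x = 230164843.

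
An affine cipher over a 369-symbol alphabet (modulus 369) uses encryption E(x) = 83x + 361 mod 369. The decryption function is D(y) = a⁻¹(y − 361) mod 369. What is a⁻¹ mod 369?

329

gcd(369, 83) by repeated division:
369 = 4×83 + 37
83 = 2×37 + 9
37 = 4×9 + 1
9 = 9×1 + 0
gcd = 1, so the inverse exists. Back-substitute:
1 = 37 − 4·9
1 = −4·83 + 9·37
1 = 9·369 − 40·83
Thus 83·(-40) ≡ 1 (mod 369); reducing, -40 mod 369 = 329.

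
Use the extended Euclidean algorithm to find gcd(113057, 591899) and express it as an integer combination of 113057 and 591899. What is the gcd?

7

Euclidean algorithm:
591899 = 5×113057 + 26614
113057 = 4×26614 + 6601
26614 = 4×6601 + 210
6601 = 31×210 + 91
210 = 2×91 + 28
91 = 3×28 + 7
28 = 4×7 + 0
gcd(113057, 591899) = 7.
Back-substituting:
7 = 91 − 3·28
7 = −3·210 + 7·91
7 = 7·6601 − 220·210
7 = −220·26614 + 887·6601
7 = 887·113057 − 3768·26614
7 = −3768·591899 + 19727·113057
So 7 = (-3768)·591899 + (19727)·113057.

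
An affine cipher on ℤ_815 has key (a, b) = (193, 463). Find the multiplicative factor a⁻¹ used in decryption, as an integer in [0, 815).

Run Euclid on (815, 193):
815 = 4×193 + 43
193 = 4×43 + 21
43 = 2×21 + 1
21 = 21×1 + 0
Since gcd(193, 815) = 1, back-substitute to write 1 as a combination:
1 = 43 − 2·21
1 = −2·193 + 9·43
1 = 9·815 − 38·193
So 193·(-38) ≡ 1 (mod 815), and -38 ≡ 777 (mod 815).

777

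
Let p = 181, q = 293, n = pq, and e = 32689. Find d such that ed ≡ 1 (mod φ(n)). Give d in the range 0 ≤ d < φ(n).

44929

φ(n) = (p−1)(q−1) = 180·292 = 52560.
Need d with 32689·d ≡ 1 (mod 52560). Apply the extended Euclidean algorithm:
52560 = 1*32689 + 19871
32689 = 1*19871 + 12818
19871 = 1*12818 + 7053
12818 = 1*7053 + 5765
7053 = 1*5765 + 1288
5765 = 4*1288 + 613
1288 = 2*613 + 62
613 = 9*62 + 55
62 = 1*55 + 7
55 = 7*7 + 6
7 = 1*6 + 1
6 = 6*1 + 0
Back-substitute:
1 = 7 − 6
1 = −55 + 8·7
1 = 8·62 − 9·55
1 = −9·613 + 89·62
1 = 89·1288 − 187·613
1 = −187·5765 + 837·1288
1 = 837·7053 − 1024·5765
1 = −1024·12818 + 1861·7053
1 = 1861·19871 − 2885·12818
1 = −2885·32689 + 4746·19871
1 = 4746·52560 − 7631·32689
So 32689·(-7631) ≡ 1 (mod 52560), hence d ≡ -7631 ≡ 44929 (mod 52560).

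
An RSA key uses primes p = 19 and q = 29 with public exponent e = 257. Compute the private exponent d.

φ(n) = (p−1)(q−1) = 18·28 = 504.
Need d with 257·d ≡ 1 (mod 504). Apply the extended Euclidean algorithm:
504 = 1·257 + 247
257 = 1·247 + 10
247 = 24·10 + 7
10 = 1·7 + 3
7 = 2·3 + 1
3 = 3·1 + 0
Back-substitute:
1 = 7 − 2·3
1 = −2·10 + 3·7
1 = 3·247 − 74·10
1 = −74·257 + 77·247
1 = 77·504 − 151·257
So 257·(-151) ≡ 1 (mod 504), hence d ≡ -151 ≡ 353 (mod 504).

353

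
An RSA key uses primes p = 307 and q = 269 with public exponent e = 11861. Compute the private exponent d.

21005

φ(n) = (p−1)(q−1) = 306·268 = 82008.
Need d with 11861·d ≡ 1 (mod 82008). Apply the extended Euclidean algorithm:
82008 = 6*11861 + 10842
11861 = 1*10842 + 1019
10842 = 10*1019 + 652
1019 = 1*652 + 367
652 = 1*367 + 285
367 = 1*285 + 82
285 = 3*82 + 39
82 = 2*39 + 4
39 = 9*4 + 3
4 = 1*3 + 1
3 = 3*1 + 0
Back-substitute:
1 = 4 − 3
1 = −39 + 10·4
1 = 10·82 − 21·39
1 = −21·285 + 73·82
1 = 73·367 − 94·285
1 = −94·652 + 167·367
1 = 167·1019 − 261·652
1 = −261·10842 + 2777·1019
1 = 2777·11861 − 3038·10842
1 = −3038·82008 + 21005·11861
So 11861·21005 ≡ 1 (mod 82008), hence d = 21005.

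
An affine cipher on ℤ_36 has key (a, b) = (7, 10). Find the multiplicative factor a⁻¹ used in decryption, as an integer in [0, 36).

gcd(36, 7) by repeated division:
36 = 5·7 + 1
7 = 7·1 + 0
gcd = 1, so the inverse exists. Back-substitute:
1 = 36 − 5·7
Hence 7⁻¹ ≡ -5 ≡ 31 (mod 36).

31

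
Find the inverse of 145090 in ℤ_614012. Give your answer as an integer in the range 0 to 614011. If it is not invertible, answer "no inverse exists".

Compute gcd(145090, 614012):
614012 = 4·145090 + 33652
145090 = 4·33652 + 10482
33652 = 3·10482 + 2206
10482 = 4·2206 + 1658
2206 = 1·1658 + 548
1658 = 3·548 + 14
548 = 39·14 + 2
14 = 7·2 + 0
Since gcd = 2 > 1, 145090 is not a unit mod 614012.

no inverse exists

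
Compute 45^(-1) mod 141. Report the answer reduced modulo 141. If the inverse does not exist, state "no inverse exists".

Compute gcd(45, 141):
141 = 3*45 + 6
45 = 7*6 + 3
6 = 2*3 + 0
The gcd is 3, not 1, hence no inverse exists.

no inverse exists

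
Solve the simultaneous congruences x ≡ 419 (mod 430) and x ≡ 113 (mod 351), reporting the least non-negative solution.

19769

Write x = 419 + 430·k. Then 430·k ≡ 113 − 419 ≡ 45 (mod 351).
Need 430⁻¹ mod 351. Extended Euclid on (351, 79):
351 = 4*79 + 35
79 = 2*35 + 9
35 = 3*9 + 8
9 = 1*8 + 1
8 = 8*1 + 0
Back-substitute:
1 = 9 − 8
1 = −35 + 4·9
1 = 4·79 − 9·35
1 = −9·351 + 40·79
430⁻¹ ≡ 40 (mod 351), so k ≡ 40·45 ≡ 45 (mod 351).
x = 419 + 430·45 = 19769.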